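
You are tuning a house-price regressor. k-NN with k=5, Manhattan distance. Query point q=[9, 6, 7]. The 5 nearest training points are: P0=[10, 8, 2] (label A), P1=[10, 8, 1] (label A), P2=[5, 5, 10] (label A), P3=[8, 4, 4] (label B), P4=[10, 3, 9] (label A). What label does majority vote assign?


d(q,P0) = 8  (label A)
d(q,P1) = 9  (label A)
d(q,P2) = 8  (label A)
d(q,P3) = 6  (label B)
d(q,P4) = 6  (label A)
Votes: A=4, B=1
Majority → A

A


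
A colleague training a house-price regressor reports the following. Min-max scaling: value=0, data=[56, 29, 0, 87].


min=0, max=87
(0-0)/(87-0) = 0/87 = 0.0

0.0


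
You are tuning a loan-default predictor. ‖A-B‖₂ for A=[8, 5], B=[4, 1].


d = √((8-4)² + (5-1)²)
  = √(16 + 16)
  = √32 = 5.6569

5.6569


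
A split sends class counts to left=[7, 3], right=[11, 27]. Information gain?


Parent = [18, 30], H_parent = 0.9544
H_left = 0.8813 (n=10), H_right = 0.868 (n=38)
H_children = (10/48)·0.8813 + (38/48)·0.868 = 0.8708
IG = 0.9544 - 0.8708 = 0.0836

0.0836


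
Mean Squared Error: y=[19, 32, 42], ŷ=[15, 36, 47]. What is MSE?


Squared errors: (19-15)²=16, (32-36)²=16, (42-47)²=25
Sum = 57
MSE = 57/3 = 19

19


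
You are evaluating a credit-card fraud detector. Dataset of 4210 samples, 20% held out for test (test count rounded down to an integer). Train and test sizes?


Test = ⌊4210·20/100⌋ = 842
Train = 4210 - 842 = 3368

Train: 3368, Test: 842


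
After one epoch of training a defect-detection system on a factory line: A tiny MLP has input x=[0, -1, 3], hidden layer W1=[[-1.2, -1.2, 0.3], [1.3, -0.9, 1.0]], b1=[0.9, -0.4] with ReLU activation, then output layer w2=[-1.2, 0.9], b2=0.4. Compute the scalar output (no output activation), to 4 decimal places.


z1[0] = (-1.2)·(0) + (-1.2)·(-1) + (0.3)·(3) + 0.9 = 3.0
z1[1] = (1.3)·(0) + (-0.9)·(-1) + (1.0)·(3) - 0.4 = 3.5
h = ReLU(z1) = [3.0, 3.5]
output = (-1.2)·(3.0) + (0.9)·(3.5) + 0.4 = -0.05

-0.05


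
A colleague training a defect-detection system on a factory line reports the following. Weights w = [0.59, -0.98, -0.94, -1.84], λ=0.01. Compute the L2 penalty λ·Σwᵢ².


‖w‖₂² = (0.59)² + (-0.98)² + (-0.94)² + (-1.84)²
     = 0.3481 + 0.9604 + 0.8836 + 3.3856
     = 5.5777
λ·‖w‖₂² = 0.01·5.5777 = 0.055777

0.055777


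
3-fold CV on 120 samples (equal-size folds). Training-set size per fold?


Fold size = 120/3 = 40
Training per fold = 120 - 40 = 80

80


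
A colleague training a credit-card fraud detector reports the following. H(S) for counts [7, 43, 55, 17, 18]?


Probabilities: [7/140, 43/140, 55/140, 17/140, 18/140] ≈ [0.05, 0.3071, 0.3929, 0.1214, 0.1286]
H = -((7/140)·log₂(7/140) + (43/140)·log₂(43/140) + (55/140)·log₂(55/140) + (17/140)·log₂(17/140) + (18/140)·log₂(18/140))
  = 2.0186 bits

2.0186 bits


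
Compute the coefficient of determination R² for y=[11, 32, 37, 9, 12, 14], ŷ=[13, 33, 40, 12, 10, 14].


ȳ = 19.1667
SS_res = Σ(y-ŷ)² = 27
SS_tot = Σ(y-ȳ)² = 730.83
R² = 1 - SS_res/SS_tot = 1 - 0.0369 = 0.9631

0.9631


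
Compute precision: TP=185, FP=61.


Precision = TP/(TP+FP)
= 185/(185+61)
= 185/246 = 75.2%

75.2%


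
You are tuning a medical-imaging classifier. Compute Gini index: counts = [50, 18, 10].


Probabilities: [50/78, 18/78, 10/78] ≈ [0.641, 0.2308, 0.1282]
Σpᵢ² = (2500 + 324 + 100)/78² = 2924/6084
Gini = 1 - Σpᵢ² = 1 - 2924/6084 = 0.5194

0.5194


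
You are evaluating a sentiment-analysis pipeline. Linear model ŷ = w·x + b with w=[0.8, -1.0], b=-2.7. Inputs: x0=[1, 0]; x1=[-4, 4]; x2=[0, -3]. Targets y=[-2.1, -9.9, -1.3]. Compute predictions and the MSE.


ŷ0 = (0.8)·(1) + (-1.0)·(0) - 2.7 = -1.9
ŷ1 = (0.8)·(-4) + (-1.0)·(4) - 2.7 = -9.9
ŷ2 = (0.8)·(0) + (-1.0)·(-3) - 2.7 = 0.3
errors² = [0.04, 0.0, 2.56]
MSE = 2.6000/3 = 0.8667

0.8667


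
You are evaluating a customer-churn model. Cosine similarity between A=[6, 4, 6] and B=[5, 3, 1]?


A·B = 6·5 + 4·3 + 6·1 = 48
‖A‖ = √88 = 9.3808, ‖B‖ = √35 = 5.9161
cos = 48/(√88·√35) = 48/√3080 = 0.8649

0.8649


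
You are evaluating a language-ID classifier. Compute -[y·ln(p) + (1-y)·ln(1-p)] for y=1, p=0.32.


BCE = -[y·ln(p) + (1-y)·ln(1-p)]
= -1·ln(0.32) - 0
= -ln(0.32) = 1.1394

1.1394


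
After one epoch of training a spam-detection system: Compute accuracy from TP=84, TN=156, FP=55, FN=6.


Accuracy = (TP+TN)/(TP+TN+FP+FN)
= (84+156)/(301)
= 240/301 = 79.73%

79.73%


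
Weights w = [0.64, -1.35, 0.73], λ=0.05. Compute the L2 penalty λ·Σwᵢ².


‖w‖₂² = (0.64)² + (-1.35)² + (0.73)²
     = 0.4096 + 1.8225 + 0.5329
     = 2.765
λ·‖w‖₂² = 0.05·2.765 = 0.13825

0.13825


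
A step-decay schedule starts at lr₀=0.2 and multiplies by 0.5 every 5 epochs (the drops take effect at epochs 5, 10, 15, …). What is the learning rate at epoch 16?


n_drops = ⌊16/5⌋ = 3
lr = 0.2·0.5^3 = 0.2·0.125 = 0.025

0.025


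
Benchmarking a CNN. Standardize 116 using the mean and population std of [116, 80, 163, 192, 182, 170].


μ = 150.5, σ = 39.6053
z = (116 - 150.5)/39.6053 = -0.8711

-0.8711


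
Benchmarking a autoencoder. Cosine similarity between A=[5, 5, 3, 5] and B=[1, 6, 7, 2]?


A·B = 5·1 + 5·6 + 3·7 + 5·2 = 66
‖A‖ = √84 = 9.1652, ‖B‖ = √90 = 9.4868
cos = 66/(√84·√90) = 66/√7560 = 0.7591

0.7591


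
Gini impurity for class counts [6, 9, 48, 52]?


Probabilities: [6/115, 9/115, 48/115, 52/115] ≈ [0.0522, 0.0783, 0.4174, 0.4522]
Σpᵢ² = (36 + 81 + 2304 + 2704)/115² = 5125/13225
Gini = 1 - Σpᵢ² = 1 - 5125/13225 = 0.6125

0.6125


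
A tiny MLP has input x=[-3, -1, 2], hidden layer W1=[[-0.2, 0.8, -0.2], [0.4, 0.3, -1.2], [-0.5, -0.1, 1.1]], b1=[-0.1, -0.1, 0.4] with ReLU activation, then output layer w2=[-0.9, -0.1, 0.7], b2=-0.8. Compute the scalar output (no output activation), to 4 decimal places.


z1[0] = (-0.2)·(-3) + (0.8)·(-1) + (-0.2)·(2) - 0.1 = -0.7
z1[1] = (0.4)·(-3) + (0.3)·(-1) + (-1.2)·(2) - 0.1 = -4.0
z1[2] = (-0.5)·(-3) + (-0.1)·(-1) + (1.1)·(2) + 0.4 = 4.2
h = ReLU(z1) = [0.0, 0.0, 4.2]
output = (-0.9)·(0.0) + (-0.1)·(0.0) + (0.7)·(4.2) - 0.8 = 2.14

2.14


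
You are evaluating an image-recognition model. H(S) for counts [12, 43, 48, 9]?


Probabilities: [12/112, 43/112, 48/112, 9/112] ≈ [0.1071, 0.3839, 0.4286, 0.0804]
H = -((12/112)·log₂(12/112) + (43/112)·log₂(43/112) + (48/112)·log₂(48/112) + (9/112)·log₂(9/112))
  = 1.6917 bits

1.6917 bits


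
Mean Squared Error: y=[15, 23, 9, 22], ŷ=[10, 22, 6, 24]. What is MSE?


Squared errors: (15-10)²=25, (23-22)²=1, (9-6)²=9, (22-24)²=4
Sum = 39
MSE = 39/4 = 39/4

39/4


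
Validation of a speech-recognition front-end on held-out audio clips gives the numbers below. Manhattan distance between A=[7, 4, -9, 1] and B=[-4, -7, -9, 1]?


d = |7+ 4| + |4+ 7| + |-9+ 9| + |1-1|
  = 11 + 11 + 0 + 0
  = 22

22


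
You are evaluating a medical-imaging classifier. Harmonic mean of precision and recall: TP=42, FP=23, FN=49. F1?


Precision = 42/65 = 0.6462
Recall = 42/91 = 0.4615
F1 = 2·P·R/(P+R) = 2·TP/(2·TP+FP+FN) = 84/(84+23+49) = 84/156 = 0.5385

0.5385


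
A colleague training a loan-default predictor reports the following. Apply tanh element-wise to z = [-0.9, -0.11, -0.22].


tanh(-0.9) = -0.7163
tanh(-0.11) = -0.1096
tanh(-0.22) = -0.2165
result = [-0.7163, -0.1096, -0.2165]

[-0.7163, -0.1096, -0.2165]


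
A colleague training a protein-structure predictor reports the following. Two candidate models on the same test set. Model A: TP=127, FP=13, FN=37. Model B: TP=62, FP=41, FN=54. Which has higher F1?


Model A: P=127/140=0.9071, R=127/164=0.7744, F1=2PR/(P+R)=2TP/(2TP+FP+FN)=254/304=0.8355
Model B: P=62/103=0.6019, R=62/116=0.5345, F1=2PR/(P+R)=2TP/(2TP+FP+FN)=124/219=0.5662
0.8355 > 0.5662 → Model A

Model A


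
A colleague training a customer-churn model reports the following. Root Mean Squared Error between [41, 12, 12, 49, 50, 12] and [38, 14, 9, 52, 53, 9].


MSE = 49/6 = 8.1667
RMSE = √(49/6) = 2.8577

2.8577


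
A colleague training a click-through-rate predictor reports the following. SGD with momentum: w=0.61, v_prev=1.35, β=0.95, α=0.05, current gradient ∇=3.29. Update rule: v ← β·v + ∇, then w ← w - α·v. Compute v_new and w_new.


v_new = 0.95·1.35 + 3.29 = 1.2825 + 3.29 = 4.5725
w_new = 0.61 - 0.05·4.5725 = 0.61 - 0.228625 = 0.381375

v_new=4.5725, w_new=0.381375


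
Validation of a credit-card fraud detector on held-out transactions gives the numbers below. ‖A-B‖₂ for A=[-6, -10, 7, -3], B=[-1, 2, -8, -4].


d = √((-6+ 1)² + (-10-2)² + (7+ 8)² + (-3+ 4)²)
  = √(25 + 144 + 225 + 1)
  = √395 = 19.8746

19.8746


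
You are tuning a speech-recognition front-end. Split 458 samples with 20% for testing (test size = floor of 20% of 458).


Test = ⌊458·20/100⌋ = 91
Train = 458 - 91 = 367

Train: 367, Test: 91


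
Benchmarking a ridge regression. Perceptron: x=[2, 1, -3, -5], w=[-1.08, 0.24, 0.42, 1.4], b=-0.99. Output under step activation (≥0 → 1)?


z = (2)·(-1.08) + (1)·(0.24) + (-3)·(0.42) + (-5)·(1.4) - 0.99
  = -11.17
step(z) = 0 (z<0)

0


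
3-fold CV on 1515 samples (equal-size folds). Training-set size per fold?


Fold size = 1515/3 = 505
Training per fold = 1515 - 505 = 1010

1010


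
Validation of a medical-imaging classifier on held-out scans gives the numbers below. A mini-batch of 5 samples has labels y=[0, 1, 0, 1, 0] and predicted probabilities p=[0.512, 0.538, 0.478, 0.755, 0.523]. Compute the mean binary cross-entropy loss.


L[0] = -ln(1-0.512) = -ln(0.488) = 0.7174
L[1] = -ln(0.538) = 0.6199
L[2] = -ln(1-0.478) = -ln(0.522) = 0.6501
L[3] = -ln(0.755) = 0.281
L[4] = -ln(1-0.523) = -ln(0.477) = 0.7402
mean = (0.7174 + 0.6199 + 0.6501 + 0.281 + 0.7402)/5 = 0.6017

0.6017


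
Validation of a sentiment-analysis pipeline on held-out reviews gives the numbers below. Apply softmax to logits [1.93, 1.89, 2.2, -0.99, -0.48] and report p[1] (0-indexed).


Exponentials: e^1.93=6.8895, e^1.89=6.6194, e^2.2=9.025, e^-0.99=0.3716, e^-0.48=0.6188
Sum = 23.5243
Softmax = [0.2929, 0.2814, 0.3836, 0.0158, 0.0263]
p[1] = 6.6194/23.5243 = 0.2814

0.2814


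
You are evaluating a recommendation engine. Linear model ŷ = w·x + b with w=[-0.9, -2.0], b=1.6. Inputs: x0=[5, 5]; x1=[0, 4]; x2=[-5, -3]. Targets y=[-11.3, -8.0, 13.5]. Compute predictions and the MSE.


ŷ0 = (-0.9)·(5) + (-2.0)·(5) + 1.6 = -12.9
ŷ1 = (-0.9)·(0) + (-2.0)·(4) + 1.6 = -6.4
ŷ2 = (-0.9)·(-5) + (-2.0)·(-3) + 1.6 = 12.1
errors² = [2.56, 2.56, 1.96]
MSE = 7.0800/3 = 2.36

2.36


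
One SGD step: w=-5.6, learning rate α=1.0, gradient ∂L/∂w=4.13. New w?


w_new = w - α·∇
= -5.6 - 1.0·4.13
= -5.6 - 4.13
= -9.73

-9.73


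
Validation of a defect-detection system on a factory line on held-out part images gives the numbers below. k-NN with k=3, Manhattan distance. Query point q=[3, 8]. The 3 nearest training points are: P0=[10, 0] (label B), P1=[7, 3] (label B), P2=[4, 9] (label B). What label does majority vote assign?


d(q,P0) = 15  (label B)
d(q,P1) = 9  (label B)
d(q,P2) = 2  (label B)
Votes: A=0, B=3
Majority → B

B


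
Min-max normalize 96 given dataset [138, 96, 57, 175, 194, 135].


min=57, max=194
(96-57)/(194-57) = 39/137 = 0.2847

0.2847


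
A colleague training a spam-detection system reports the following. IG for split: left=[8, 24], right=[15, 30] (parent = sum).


Parent = [23, 54], H_parent = 0.8797
H_left = 0.8113 (n=32), H_right = 0.9183 (n=45)
H_children = (32/77)·0.8113 + (45/77)·0.9183 = 0.8738
IG = 0.8797 - 0.8738 = 0.0059

0.0059


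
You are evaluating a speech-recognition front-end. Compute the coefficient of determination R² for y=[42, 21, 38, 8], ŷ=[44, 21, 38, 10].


ȳ = 27.25
SS_res = Σ(y-ŷ)² = 8
SS_tot = Σ(y-ȳ)² = 742.75
R² = 1 - SS_res/SS_tot = 1 - 0.0108 = 0.9892

0.9892


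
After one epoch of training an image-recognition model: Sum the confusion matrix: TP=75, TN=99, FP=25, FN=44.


Total = TP + TN + FP + FN
= 75 + 99 + 25 + 44
= 243
(Predicted positive: 100, predicted negative: 143)

243


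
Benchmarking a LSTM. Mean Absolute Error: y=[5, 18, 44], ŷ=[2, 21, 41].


Absolute errors: |5-2|=3, |18-21|=3, |44-41|=3
Sum = 9
MAE = 9/3 = 3

3


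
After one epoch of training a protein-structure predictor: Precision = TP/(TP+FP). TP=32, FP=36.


Precision = TP/(TP+FP)
= 32/(32+36)
= 32/68 = 47.06%

47.06%


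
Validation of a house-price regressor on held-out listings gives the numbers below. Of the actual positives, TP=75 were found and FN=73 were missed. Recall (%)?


Recall = TP/(TP+FN)
= 75/(75+73)
= 75/148 = 50.68%

50.68%


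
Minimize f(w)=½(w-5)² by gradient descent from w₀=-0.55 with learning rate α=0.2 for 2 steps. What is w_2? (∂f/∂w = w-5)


step 1: grad = -0.55-5 = -5.55; w = -0.55 - 0.2·(-5.55) = 0.56
step 2: grad = 0.56-5 = -4.44; w = 0.56 - 0.2·(-4.44) = 1.448

1.448


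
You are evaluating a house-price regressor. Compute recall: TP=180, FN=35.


Recall = TP/(TP+FN)
= 180/(180+35)
= 180/215 = 83.72%

83.72%


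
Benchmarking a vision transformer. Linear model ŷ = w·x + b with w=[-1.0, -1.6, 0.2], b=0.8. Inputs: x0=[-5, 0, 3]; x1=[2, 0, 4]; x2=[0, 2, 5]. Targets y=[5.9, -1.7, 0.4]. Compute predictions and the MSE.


ŷ0 = (-1.0)·(-5) + (-1.6)·(0) + (0.2)·(3) + 0.8 = 6.4
ŷ1 = (-1.0)·(2) + (-1.6)·(0) + (0.2)·(4) + 0.8 = -0.4
ŷ2 = (-1.0)·(0) + (-1.6)·(2) + (0.2)·(5) + 0.8 = -1.4
errors² = [0.25, 1.69, 3.24]
MSE = 5.1800/3 = 1.7267

1.7267


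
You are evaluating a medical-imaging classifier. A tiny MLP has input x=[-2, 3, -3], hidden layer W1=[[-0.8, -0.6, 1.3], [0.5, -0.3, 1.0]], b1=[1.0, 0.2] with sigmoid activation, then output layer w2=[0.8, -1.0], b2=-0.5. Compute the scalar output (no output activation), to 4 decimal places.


z1[0] = (-0.8)·(-2) + (-0.6)·(3) + (1.3)·(-3) + 1.0 = -3.1
z1[1] = (0.5)·(-2) + (-0.3)·(3) + (1.0)·(-3) + 0.2 = -4.7
h = sigmoid(z1) = [0.0431, 0.009]
output = (0.8)·(0.0431) + (-1.0)·(0.009) - 0.5 = -0.4745

-0.4745


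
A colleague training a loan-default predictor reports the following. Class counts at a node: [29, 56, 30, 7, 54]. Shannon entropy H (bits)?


Probabilities: [29/176, 56/176, 30/176, 7/176, 54/176] ≈ [0.1648, 0.3182, 0.1705, 0.0398, 0.3068]
H = -((29/176)·log₂(29/176) + (56/176)·log₂(56/176) + (30/176)·log₂(30/176) + (7/176)·log₂(7/176) + (54/176)·log₂(54/176))
  = 2.0974 bits

2.0974 bits


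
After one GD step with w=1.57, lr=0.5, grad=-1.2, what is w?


w_new = w - α·∇
= 1.57 - 0.5·-1.2
= 1.57 + 0.6
= 2.17

2.17


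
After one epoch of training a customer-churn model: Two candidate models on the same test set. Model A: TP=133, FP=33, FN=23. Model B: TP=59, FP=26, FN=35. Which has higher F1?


Model A: P=133/166=0.8012, R=133/156=0.8526, F1=2PR/(P+R)=2TP/(2TP+FP+FN)=266/322=0.8261
Model B: P=59/85=0.6941, R=59/94=0.6277, F1=2PR/(P+R)=2TP/(2TP+FP+FN)=118/179=0.6592
0.8261 > 0.6592 → Model A

Model A


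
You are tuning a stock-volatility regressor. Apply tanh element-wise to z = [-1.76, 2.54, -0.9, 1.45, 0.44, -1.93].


tanh(-1.76) = -0.9425
tanh(2.54) = 0.9876
tanh(-0.9) = -0.7163
tanh(1.45) = 0.8957
tanh(0.44) = 0.4136
tanh(-1.93) = -0.9587
result = [-0.9425, 0.9876, -0.7163, 0.8957, 0.4136, -0.9587]

[-0.9425, 0.9876, -0.7163, 0.8957, 0.4136, -0.9587]


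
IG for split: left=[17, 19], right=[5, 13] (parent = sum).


Parent = [22, 32], H_parent = 0.9751
H_left = 0.9978 (n=36), H_right = 0.8524 (n=18)
H_children = (36/54)·0.9978 + (18/54)·0.8524 = 0.9493
IG = 0.9751 - 0.9493 = 0.0258

0.0258


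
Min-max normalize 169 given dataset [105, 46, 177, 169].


min=46, max=177
(169-46)/(177-46) = 123/131 = 0.9389

0.9389


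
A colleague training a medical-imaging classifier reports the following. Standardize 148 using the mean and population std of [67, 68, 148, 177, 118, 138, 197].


μ = 130.4286, σ = 46.3553
z = (148 - 130.4286)/46.3553 = 0.3791

0.3791


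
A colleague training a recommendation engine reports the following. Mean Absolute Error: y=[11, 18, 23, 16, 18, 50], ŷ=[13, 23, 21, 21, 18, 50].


Absolute errors: |11-13|=2, |18-23|=5, |23-21|=2, |16-21|=5, |18-18|=0, |50-50|=0
Sum = 14
MAE = 14/6 = 7/3

7/3


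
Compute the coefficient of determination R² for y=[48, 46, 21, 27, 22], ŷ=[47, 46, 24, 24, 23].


ȳ = 32.8
SS_res = Σ(y-ŷ)² = 20
SS_tot = Σ(y-ȳ)² = 694.8
R² = 1 - SS_res/SS_tot = 1 - 0.0288 = 0.9712

0.9712


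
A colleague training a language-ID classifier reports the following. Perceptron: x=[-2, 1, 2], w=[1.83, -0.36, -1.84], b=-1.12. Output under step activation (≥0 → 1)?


z = (-2)·(1.83) + (1)·(-0.36) + (2)·(-1.84) - 1.12
  = -8.82
step(z) = 0 (z<0)

0


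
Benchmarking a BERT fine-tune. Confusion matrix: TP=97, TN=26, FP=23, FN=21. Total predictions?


Total = TP + TN + FP + FN
= 97 + 26 + 23 + 21
= 167
(Predicted positive: 120, predicted negative: 47)

167


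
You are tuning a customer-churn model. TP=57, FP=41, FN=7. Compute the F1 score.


Precision = 57/98 = 0.5816
Recall = 57/64 = 0.8906
F1 = 2·P·R/(P+R) = 2·TP/(2·TP+FP+FN) = 114/(114+41+7) = 114/162 = 0.7037

0.7037


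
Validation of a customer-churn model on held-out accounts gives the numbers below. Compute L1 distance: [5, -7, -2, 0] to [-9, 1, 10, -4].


d = |5+ 9| + |-7-1| + |-2-10| + |0+ 4|
  = 14 + 8 + 12 + 4
  = 38

38


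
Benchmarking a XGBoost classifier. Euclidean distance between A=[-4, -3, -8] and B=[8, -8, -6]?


d = √((-4-8)² + (-3+ 8)² + (-8+ 6)²)
  = √(144 + 25 + 4)
  = √173 = 13.1529

13.1529


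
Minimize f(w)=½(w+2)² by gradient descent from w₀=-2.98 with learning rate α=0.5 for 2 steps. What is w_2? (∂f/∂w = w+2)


step 1: grad = -2.98+2 = -0.98; w = -2.98 - 0.5·(-0.98) = -2.49
step 2: grad = -2.49+2 = -0.49; w = -2.49 - 0.5·(-0.49) = -2.245

-2.245


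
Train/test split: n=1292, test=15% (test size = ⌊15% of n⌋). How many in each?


Test = ⌊1292·15/100⌋ = 193
Train = 1292 - 193 = 1099

Train: 1099, Test: 193


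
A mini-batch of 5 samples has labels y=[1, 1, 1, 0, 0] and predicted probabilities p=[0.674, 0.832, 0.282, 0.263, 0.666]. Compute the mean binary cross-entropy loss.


L[0] = -ln(0.674) = 0.3945
L[1] = -ln(0.832) = 0.1839
L[2] = -ln(0.282) = 1.2658
L[3] = -ln(1-0.263) = -ln(0.737) = 0.3052
L[4] = -ln(1-0.666) = -ln(0.334) = 1.0966
mean = (0.3945 + 0.1839 + 1.2658 + 0.3052 + 1.0966)/5 = 0.6492

0.6492


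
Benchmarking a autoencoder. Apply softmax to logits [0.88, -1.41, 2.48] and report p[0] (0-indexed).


Exponentials: e^0.88=2.4109, e^-1.41=0.2441, e^2.48=11.9413
Sum = 14.5963
Softmax = [0.1652, 0.0167, 0.8181]
p[0] = 2.4109/14.5963 = 0.1652

0.1652


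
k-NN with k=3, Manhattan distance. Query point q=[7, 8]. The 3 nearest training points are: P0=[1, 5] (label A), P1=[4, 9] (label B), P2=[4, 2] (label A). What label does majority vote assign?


d(q,P0) = 9  (label A)
d(q,P1) = 4  (label B)
d(q,P2) = 9  (label A)
Votes: A=2, B=1
Majority → A

A


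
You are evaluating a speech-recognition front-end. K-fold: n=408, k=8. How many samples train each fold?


Fold size = 408/8 = 51
Training per fold = 408 - 51 = 357

357


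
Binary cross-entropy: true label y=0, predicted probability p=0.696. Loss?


BCE = -[y·ln(p) + (1-y)·ln(1-p)]
= -0 - 1·ln(1-0.696)
= -ln(0.304) = 1.1907

1.1907


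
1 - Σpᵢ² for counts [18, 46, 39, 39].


Probabilities: [18/142, 46/142, 39/142, 39/142] ≈ [0.1268, 0.3239, 0.2746, 0.2746]
Σpᵢ² = (324 + 2116 + 1521 + 1521)/142² = 5482/20164
Gini = 1 - Σpᵢ² = 1 - 5482/20164 = 0.7281

0.7281


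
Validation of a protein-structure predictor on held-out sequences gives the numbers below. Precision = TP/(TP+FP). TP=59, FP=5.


Precision = TP/(TP+FP)
= 59/(59+5)
= 59/64 = 92.19%

92.19%


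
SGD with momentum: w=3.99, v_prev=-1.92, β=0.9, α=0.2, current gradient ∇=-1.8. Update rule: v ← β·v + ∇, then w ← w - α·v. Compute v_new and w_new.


v_new = 0.9·-1.92 - 1.8 = -1.728 - 1.8 = -3.528
w_new = 3.99 - 0.2·-3.528 = 3.99 + 0.7056 = 4.6956

v_new=-3.528, w_new=4.6956


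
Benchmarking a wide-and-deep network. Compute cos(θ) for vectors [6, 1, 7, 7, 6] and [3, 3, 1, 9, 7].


A·B = 6·3 + 1·3 + 7·1 + 7·9 + 6·7 = 133
‖A‖ = √171 = 13.0767, ‖B‖ = √149 = 12.2066
cos = 133/(√171·√149) = 133/√25479 = 0.8332

0.8332


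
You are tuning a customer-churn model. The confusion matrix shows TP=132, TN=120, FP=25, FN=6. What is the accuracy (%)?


Accuracy = (TP+TN)/(TP+TN+FP+FN)
= (132+120)/(283)
= 252/283 = 89.05%

89.05%


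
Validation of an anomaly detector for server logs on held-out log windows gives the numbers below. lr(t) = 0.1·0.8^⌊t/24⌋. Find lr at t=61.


n_drops = ⌊61/24⌋ = 2
lr = 0.1·0.8^2 = 0.1·0.64 = 0.064

0.064


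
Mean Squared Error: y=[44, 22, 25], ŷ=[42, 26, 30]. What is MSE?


Squared errors: (44-42)²=4, (22-26)²=16, (25-30)²=25
Sum = 45
MSE = 45/3 = 15

15


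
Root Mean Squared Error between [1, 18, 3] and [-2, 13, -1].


MSE = 50/3 = 16.6667
RMSE = √(50/3) = 4.0825

4.0825


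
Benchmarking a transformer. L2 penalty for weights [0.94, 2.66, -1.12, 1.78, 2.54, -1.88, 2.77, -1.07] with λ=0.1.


‖w‖₂² = (0.94)² + (2.66)² + (-1.12)² + (1.78)² + (2.54)² + (-1.88)² + (2.77)² + (-1.07)²
     = 0.8836 + 7.0756 + 1.2544 + 3.1684 + 6.4516 + 3.5344 + 7.6729 + 1.1449
     = 31.1858
λ·‖w‖₂² = 0.1·31.1858 = 3.11858

3.11858


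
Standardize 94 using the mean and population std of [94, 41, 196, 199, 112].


μ = 128.4, σ = 61.0659
z = (94 - 128.4)/61.0659 = -0.5633

-0.5633


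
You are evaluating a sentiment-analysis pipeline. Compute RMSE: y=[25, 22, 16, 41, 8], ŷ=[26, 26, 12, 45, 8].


MSE = 49/5 = 9.8
RMSE = √(49/5) = 3.1305

3.1305


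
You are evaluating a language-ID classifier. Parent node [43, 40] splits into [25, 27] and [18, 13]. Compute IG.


Parent = [43, 40], H_parent = 0.9991
H_left = 0.9989 (n=52), H_right = 0.9812 (n=31)
H_children = (52/83)·0.9989 + (31/83)·0.9812 = 0.9923
IG = 0.9991 - 0.9923 = 0.0068

0.0068


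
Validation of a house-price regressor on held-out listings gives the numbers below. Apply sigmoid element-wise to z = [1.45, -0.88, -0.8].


σ(1.45) = 1/(1+e^-1.45) = 0.81
σ(-0.88) = 1/(1+e^0.88) = 0.2932
σ(-0.8) = 1/(1+e^0.8) = 0.31
result = [0.81, 0.2932, 0.31]

[0.81, 0.2932, 0.31]


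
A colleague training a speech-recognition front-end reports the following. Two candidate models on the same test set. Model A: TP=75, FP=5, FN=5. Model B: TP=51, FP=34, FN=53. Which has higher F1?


Model A: P=75/80=0.9375, R=75/80=0.9375, F1=2PR/(P+R)=2TP/(2TP+FP+FN)=150/160=0.9375
Model B: P=51/85=0.6, R=51/104=0.4904, F1=2PR/(P+R)=2TP/(2TP+FP+FN)=102/189=0.5397
0.9375 > 0.5397 → Model A

Model A


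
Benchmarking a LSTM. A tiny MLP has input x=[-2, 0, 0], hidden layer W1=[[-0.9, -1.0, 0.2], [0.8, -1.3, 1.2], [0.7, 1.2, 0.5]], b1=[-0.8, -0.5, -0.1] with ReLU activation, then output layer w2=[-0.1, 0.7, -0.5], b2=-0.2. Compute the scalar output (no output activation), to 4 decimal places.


z1[0] = (-0.9)·(-2) + (-1.0)·(0) + (0.2)·(0) - 0.8 = 1.0
z1[1] = (0.8)·(-2) + (-1.3)·(0) + (1.2)·(0) - 0.5 = -2.1
z1[2] = (0.7)·(-2) + (1.2)·(0) + (0.5)·(0) - 0.1 = -1.5
h = ReLU(z1) = [1.0, 0.0, 0.0]
output = (-0.1)·(1.0) + (0.7)·(0.0) + (-0.5)·(0.0) - 0.2 = -0.3

-0.3


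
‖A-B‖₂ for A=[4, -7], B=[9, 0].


d = √((4-9)² + (-7-0)²)
  = √(25 + 49)
  = √74 = 8.6023

8.6023


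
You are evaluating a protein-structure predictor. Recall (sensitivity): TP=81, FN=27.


Recall = TP/(TP+FN)
= 81/(81+27)
= 81/108 = 75.0%

75.0%


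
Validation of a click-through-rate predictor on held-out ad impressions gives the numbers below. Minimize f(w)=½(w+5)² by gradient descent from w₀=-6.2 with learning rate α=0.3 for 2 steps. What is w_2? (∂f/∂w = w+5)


step 1: grad = -6.2+5 = -1.2; w = -6.2 - 0.3·(-1.2) = -5.84
step 2: grad = -5.84+5 = -0.84; w = -5.84 - 0.3·(-0.84) = -5.588

-5.588


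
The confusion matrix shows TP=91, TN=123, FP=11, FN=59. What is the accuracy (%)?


Accuracy = (TP+TN)/(TP+TN+FP+FN)
= (91+123)/(284)
= 214/284 = 75.35%

75.35%


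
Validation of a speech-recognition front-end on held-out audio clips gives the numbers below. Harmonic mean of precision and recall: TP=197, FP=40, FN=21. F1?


Precision = 197/237 = 0.8312
Recall = 197/218 = 0.9037
F1 = 2·P·R/(P+R) = 2·TP/(2·TP+FP+FN) = 394/(394+40+21) = 394/455 = 0.8659

0.8659


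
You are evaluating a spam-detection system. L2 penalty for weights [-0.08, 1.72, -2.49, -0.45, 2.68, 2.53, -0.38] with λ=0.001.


‖w‖₂² = (-0.08)² + (1.72)² + (-2.49)² + (-0.45)² + (2.68)² + (2.53)² + (-0.38)²
     = 0.0064 + 2.9584 + 6.2001 + 0.2025 + 7.1824 + 6.4009 + 0.1444
     = 23.0951
λ·‖w‖₂² = 0.001·23.0951 = 0.023095

0.023095


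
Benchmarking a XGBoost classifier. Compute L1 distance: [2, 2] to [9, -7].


d = |2-9| + |2+ 7|
  = 7 + 9
  = 16

16


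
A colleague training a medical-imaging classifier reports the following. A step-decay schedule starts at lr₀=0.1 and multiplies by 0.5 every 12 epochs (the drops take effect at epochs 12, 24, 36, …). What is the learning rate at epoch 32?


n_drops = ⌊32/12⌋ = 2
lr = 0.1·0.5^2 = 0.1·0.25 = 0.025

0.025


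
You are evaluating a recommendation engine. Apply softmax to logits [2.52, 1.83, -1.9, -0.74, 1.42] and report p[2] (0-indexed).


Exponentials: e^2.52=12.4286, e^1.83=6.2339, e^-1.9=0.1496, e^-0.74=0.4771, e^1.42=4.1371
Sum = 23.4263
Softmax = [0.5305, 0.2661, 0.0064, 0.0204, 0.1766]
p[2] = 0.1496/23.4263 = 0.0064

0.0064


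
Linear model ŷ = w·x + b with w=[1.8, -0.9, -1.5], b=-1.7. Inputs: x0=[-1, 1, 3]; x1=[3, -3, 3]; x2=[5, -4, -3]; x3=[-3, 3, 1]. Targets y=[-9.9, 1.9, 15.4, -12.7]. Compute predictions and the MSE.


ŷ0 = (1.8)·(-1) + (-0.9)·(1) + (-1.5)·(3) - 1.7 = -8.9
ŷ1 = (1.8)·(3) + (-0.9)·(-3) + (-1.5)·(3) - 1.7 = 1.9
ŷ2 = (1.8)·(5) + (-0.9)·(-4) + (-1.5)·(-3) - 1.7 = 15.4
ŷ3 = (1.8)·(-3) + (-0.9)·(3) + (-1.5)·(1) - 1.7 = -11.3
errors² = [1.0, 0.0, 0.0, 1.96]
MSE = 2.9600/4 = 0.74

0.74


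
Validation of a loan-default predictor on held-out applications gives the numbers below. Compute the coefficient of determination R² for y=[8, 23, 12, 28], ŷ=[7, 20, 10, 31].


ȳ = 17.75
SS_res = Σ(y-ŷ)² = 23
SS_tot = Σ(y-ȳ)² = 260.75
R² = 1 - SS_res/SS_tot = 1 - 0.0882 = 0.9118

0.9118


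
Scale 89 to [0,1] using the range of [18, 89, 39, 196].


min=18, max=196
(89-18)/(196-18) = 71/178 = 0.3989

0.3989


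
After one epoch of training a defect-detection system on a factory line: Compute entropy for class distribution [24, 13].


Probabilities: [24/37, 13/37] ≈ [0.6486, 0.3514]
H = -((24/37)·log₂(24/37) + (13/37)·log₂(13/37))
  = 0.9353 bits

0.9353 bits


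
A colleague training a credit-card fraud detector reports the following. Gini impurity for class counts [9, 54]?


Probabilities: [9/63, 54/63] ≈ [0.1429, 0.8571]
Σpᵢ² = (81 + 2916)/63² = 2997/3969
Gini = 1 - Σpᵢ² = 1 - 2997/3969 = 0.2449

0.2449


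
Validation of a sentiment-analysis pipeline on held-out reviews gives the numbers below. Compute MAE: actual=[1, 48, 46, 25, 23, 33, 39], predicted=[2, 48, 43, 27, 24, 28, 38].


Absolute errors: |1-2|=1, |48-48|=0, |46-43|=3, |25-27|=2, |23-24|=1, |33-28|=5, |39-38|=1
Sum = 13
MAE = 13/7 = 13/7

13/7


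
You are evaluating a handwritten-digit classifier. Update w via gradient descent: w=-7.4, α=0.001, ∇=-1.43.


w_new = w - α·∇
= -7.4 - 0.001·-1.43
= -7.4 + 0.00143
= -7.39857

-7.39857


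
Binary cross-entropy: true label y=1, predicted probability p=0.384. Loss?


BCE = -[y·ln(p) + (1-y)·ln(1-p)]
= -1·ln(0.384) - 0
= -ln(0.384) = 0.9571

0.9571


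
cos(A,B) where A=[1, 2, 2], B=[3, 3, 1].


A·B = 1·3 + 2·3 + 2·1 = 11
‖A‖ = √9 = 3, ‖B‖ = √19 = 4.3589
cos = 11/(√9·√19) = 11/√171 = 0.8412

0.8412


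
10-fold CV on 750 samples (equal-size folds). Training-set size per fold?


Fold size = 750/10 = 75
Training per fold = 750 - 75 = 675

675


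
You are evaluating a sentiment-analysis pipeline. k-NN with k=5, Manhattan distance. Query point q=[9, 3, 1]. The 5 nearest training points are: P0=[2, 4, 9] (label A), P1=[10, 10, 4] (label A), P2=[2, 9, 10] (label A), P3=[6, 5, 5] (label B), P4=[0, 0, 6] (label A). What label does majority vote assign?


d(q,P0) = 16  (label A)
d(q,P1) = 11  (label A)
d(q,P2) = 22  (label A)
d(q,P3) = 9  (label B)
d(q,P4) = 17  (label A)
Votes: A=4, B=1
Majority → A

A


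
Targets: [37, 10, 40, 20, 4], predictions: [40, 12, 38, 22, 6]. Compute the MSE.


Squared errors: (37-40)²=9, (10-12)²=4, (40-38)²=4, (20-22)²=4, (4-6)²=4
Sum = 25
MSE = 25/5 = 5

5


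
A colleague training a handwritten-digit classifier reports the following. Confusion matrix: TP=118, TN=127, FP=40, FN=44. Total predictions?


Total = TP + TN + FP + FN
= 118 + 127 + 40 + 44
= 329
(Predicted positive: 158, predicted negative: 171)

329


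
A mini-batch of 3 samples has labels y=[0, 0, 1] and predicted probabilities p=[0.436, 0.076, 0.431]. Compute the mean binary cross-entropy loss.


L[0] = -ln(1-0.436) = -ln(0.564) = 0.5727
L[1] = -ln(1-0.076) = -ln(0.924) = 0.079
L[2] = -ln(0.431) = 0.8416
mean = (0.5727 + 0.079 + 0.8416)/3 = 0.4978

0.4978


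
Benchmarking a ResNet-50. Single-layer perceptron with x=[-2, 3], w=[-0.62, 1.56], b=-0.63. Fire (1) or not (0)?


z = (-2)·(-0.62) + (3)·(1.56) - 0.63
  = 5.29
step(z) = 1 (z≥0)

1


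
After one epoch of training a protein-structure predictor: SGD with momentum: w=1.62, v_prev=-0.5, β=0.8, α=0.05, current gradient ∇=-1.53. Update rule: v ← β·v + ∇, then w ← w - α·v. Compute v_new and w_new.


v_new = 0.8·-0.5 - 1.53 = -0.4 - 1.53 = -1.93
w_new = 1.62 - 0.05·-1.93 = 1.62 + 0.0965 = 1.7165

v_new=-1.93, w_new=1.7165


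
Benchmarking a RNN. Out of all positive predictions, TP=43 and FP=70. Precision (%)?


Precision = TP/(TP+FP)
= 43/(43+70)
= 43/113 = 38.05%

38.05%


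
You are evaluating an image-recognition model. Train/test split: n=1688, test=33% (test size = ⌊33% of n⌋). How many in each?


Test = ⌊1688·33/100⌋ = 557
Train = 1688 - 557 = 1131

Train: 1131, Test: 557


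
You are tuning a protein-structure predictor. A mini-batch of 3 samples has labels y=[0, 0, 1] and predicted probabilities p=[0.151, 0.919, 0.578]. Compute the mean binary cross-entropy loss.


L[0] = -ln(1-0.151) = -ln(0.849) = 0.1637
L[1] = -ln(1-0.919) = -ln(0.081) = 2.5133
L[2] = -ln(0.578) = 0.5482
mean = (0.1637 + 2.5133 + 0.5482)/3 = 1.0751

1.0751


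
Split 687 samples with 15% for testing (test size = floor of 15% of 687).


Test = ⌊687·15/100⌋ = 103
Train = 687 - 103 = 584

Train: 584, Test: 103


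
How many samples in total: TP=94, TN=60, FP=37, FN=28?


Total = TP + TN + FP + FN
= 94 + 60 + 37 + 28
= 219
(Predicted positive: 131, predicted negative: 88)

219


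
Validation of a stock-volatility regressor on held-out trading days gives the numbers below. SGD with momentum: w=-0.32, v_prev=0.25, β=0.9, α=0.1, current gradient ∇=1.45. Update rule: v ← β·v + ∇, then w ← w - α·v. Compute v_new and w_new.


v_new = 0.9·0.25 + 1.45 = 0.225 + 1.45 = 1.675
w_new = -0.32 - 0.1·1.675 = -0.32 - 0.1675 = -0.4875

v_new=1.675, w_new=-0.4875


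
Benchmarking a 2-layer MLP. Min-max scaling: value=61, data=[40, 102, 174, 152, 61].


min=40, max=174
(61-40)/(174-40) = 21/134 = 0.1567

0.1567


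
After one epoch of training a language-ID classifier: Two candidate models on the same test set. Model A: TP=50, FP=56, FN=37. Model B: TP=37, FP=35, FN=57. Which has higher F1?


Model A: P=50/106=0.4717, R=50/87=0.5747, F1=2PR/(P+R)=2TP/(2TP+FP+FN)=100/193=0.5181
Model B: P=37/72=0.5139, R=37/94=0.3936, F1=2PR/(P+R)=2TP/(2TP+FP+FN)=74/166=0.4458
0.5181 > 0.4458 → Model A

Model A


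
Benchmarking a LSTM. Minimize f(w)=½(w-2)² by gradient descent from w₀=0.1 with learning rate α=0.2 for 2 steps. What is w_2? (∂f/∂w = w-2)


step 1: grad = 0.1-2 = -1.9; w = 0.1 - 0.2·(-1.9) = 0.48
step 2: grad = 0.48-2 = -1.52; w = 0.48 - 0.2·(-1.52) = 0.784

0.784


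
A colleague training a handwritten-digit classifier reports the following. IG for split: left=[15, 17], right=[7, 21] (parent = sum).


Parent = [22, 38], H_parent = 0.9481
H_left = 0.9972 (n=32), H_right = 0.8113 (n=28)
H_children = (32/60)·0.9972 + (28/60)·0.8113 = 0.9104
IG = 0.9481 - 0.9104 = 0.0377

0.0377


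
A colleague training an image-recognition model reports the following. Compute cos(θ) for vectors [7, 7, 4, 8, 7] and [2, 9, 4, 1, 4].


A·B = 7·2 + 7·9 + 4·4 + 8·1 + 7·4 = 129
‖A‖ = √227 = 15.0665, ‖B‖ = √118 = 10.8628
cos = 129/(√227·√118) = 129/√26786 = 0.7882

0.7882


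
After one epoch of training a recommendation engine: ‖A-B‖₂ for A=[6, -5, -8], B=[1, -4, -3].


d = √((6-1)² + (-5+ 4)² + (-8+ 3)²)
  = √(25 + 1 + 25)
  = √51 = 7.1414

7.1414


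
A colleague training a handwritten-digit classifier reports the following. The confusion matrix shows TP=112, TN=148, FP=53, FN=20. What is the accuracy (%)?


Accuracy = (TP+TN)/(TP+TN+FP+FN)
= (112+148)/(333)
= 260/333 = 78.08%

78.08%


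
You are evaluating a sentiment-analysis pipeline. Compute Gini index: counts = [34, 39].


Probabilities: [34/73, 39/73] ≈ [0.4658, 0.5342]
Σpᵢ² = (1156 + 1521)/73² = 2677/5329
Gini = 1 - Σpᵢ² = 1 - 2677/5329 = 0.4977

0.4977


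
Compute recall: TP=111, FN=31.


Recall = TP/(TP+FN)
= 111/(111+31)
= 111/142 = 78.17%

78.17%


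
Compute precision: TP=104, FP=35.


Precision = TP/(TP+FP)
= 104/(104+35)
= 104/139 = 74.82%

74.82%


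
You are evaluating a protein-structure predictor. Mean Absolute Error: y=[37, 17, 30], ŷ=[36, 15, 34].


Absolute errors: |37-36|=1, |17-15|=2, |30-34|=4
Sum = 7
MAE = 7/3 = 7/3

7/3


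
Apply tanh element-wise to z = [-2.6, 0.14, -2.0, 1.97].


tanh(-2.6) = -0.989
tanh(0.14) = 0.1391
tanh(-2.0) = -0.964
tanh(1.97) = 0.9618
result = [-0.989, 0.1391, -0.964, 0.9618]

[-0.989, 0.1391, -0.964, 0.9618]


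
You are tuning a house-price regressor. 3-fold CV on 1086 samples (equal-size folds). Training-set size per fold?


Fold size = 1086/3 = 362
Training per fold = 1086 - 362 = 724

724


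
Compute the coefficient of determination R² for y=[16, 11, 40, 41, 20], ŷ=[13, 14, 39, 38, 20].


ȳ = 25.6
SS_res = Σ(y-ŷ)² = 28
SS_tot = Σ(y-ȳ)² = 781.2
R² = 1 - SS_res/SS_tot = 1 - 0.0358 = 0.9642

0.9642


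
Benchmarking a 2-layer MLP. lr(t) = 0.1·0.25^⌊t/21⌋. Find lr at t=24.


n_drops = ⌊24/21⌋ = 1
lr = 0.1·0.25^1 = 0.1·0.25 = 0.025

0.025


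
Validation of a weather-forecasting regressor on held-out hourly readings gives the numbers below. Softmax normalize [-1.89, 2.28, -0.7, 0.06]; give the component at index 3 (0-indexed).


Exponentials: e^-1.89=0.1511, e^2.28=9.7767, e^-0.7=0.4966, e^0.06=1.0618
Sum = 11.4862
Softmax = [0.0132, 0.8512, 0.0432, 0.0924]
p[3] = 1.0618/11.4862 = 0.0924

0.0924


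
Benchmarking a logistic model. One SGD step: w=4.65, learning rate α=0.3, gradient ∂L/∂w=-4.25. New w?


w_new = w - α·∇
= 4.65 - 0.3·-4.25
= 4.65 + 1.275
= 5.925

5.925


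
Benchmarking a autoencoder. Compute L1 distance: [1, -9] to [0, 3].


d = |1-0| + |-9-3|
  = 1 + 12
  = 13

13


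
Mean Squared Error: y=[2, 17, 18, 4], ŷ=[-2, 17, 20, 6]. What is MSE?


Squared errors: (2+ 2)²=16, (17-17)²=0, (18-20)²=4, (4-6)²=4
Sum = 24
MSE = 24/4 = 6

6


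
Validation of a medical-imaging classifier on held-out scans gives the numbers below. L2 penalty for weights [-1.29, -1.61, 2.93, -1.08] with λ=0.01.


‖w‖₂² = (-1.29)² + (-1.61)² + (2.93)² + (-1.08)²
     = 1.6641 + 2.5921 + 8.5849 + 1.1664
     = 14.0075
λ·‖w‖₂² = 0.01·14.0075 = 0.140075

0.140075


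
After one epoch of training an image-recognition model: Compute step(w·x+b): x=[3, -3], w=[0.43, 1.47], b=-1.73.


z = (3)·(0.43) + (-3)·(1.47) - 1.73
  = -4.85
step(z) = 0 (z<0)

0


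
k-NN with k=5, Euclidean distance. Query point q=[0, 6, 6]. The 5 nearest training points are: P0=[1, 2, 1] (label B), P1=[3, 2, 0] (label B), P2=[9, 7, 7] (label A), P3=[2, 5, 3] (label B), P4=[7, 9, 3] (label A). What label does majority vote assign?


d(q,P0) = 6.4807  (label B)
d(q,P1) = 7.8102  (label B)
d(q,P2) = 9.1104  (label A)
d(q,P3) = 3.7417  (label B)
d(q,P4) = 8.1854  (label A)
Votes: A=2, B=3
Majority → B

B


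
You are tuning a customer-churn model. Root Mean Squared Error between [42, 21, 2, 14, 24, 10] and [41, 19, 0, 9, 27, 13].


MSE = 52/6 = 8.6667
RMSE = √(52/6) = 2.9439

2.9439


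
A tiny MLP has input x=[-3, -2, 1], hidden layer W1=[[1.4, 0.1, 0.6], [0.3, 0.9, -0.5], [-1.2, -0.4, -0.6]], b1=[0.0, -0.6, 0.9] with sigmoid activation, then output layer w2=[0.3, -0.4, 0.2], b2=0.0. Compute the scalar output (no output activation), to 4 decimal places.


z1[0] = (1.4)·(-3) + (0.1)·(-2) + (0.6)·(1) + 0.0 = -3.8
z1[1] = (0.3)·(-3) + (0.9)·(-2) + (-0.5)·(1) - 0.6 = -3.8
z1[2] = (-1.2)·(-3) + (-0.4)·(-2) + (-0.6)·(1) + 0.9 = 4.7
h = sigmoid(z1) = [0.0219, 0.0219, 0.991]
output = (0.3)·(0.0219) + (-0.4)·(0.0219) + (0.2)·(0.991) + 0.0 = 0.196

0.196


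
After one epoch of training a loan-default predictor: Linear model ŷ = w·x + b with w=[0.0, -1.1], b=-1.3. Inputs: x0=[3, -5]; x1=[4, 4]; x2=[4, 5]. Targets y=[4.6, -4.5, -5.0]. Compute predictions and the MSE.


ŷ0 = (0.0)·(3) + (-1.1)·(-5) - 1.3 = 4.2
ŷ1 = (0.0)·(4) + (-1.1)·(4) - 1.3 = -5.7
ŷ2 = (0.0)·(4) + (-1.1)·(5) - 1.3 = -6.8
errors² = [0.16, 1.44, 3.24]
MSE = 4.8400/3 = 1.6133

1.6133


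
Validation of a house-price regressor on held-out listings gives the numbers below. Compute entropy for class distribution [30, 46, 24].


Probabilities: [30/100, 46/100, 24/100] ≈ [0.3, 0.46, 0.24]
H = -((30/100)·log₂(30/100) + (46/100)·log₂(46/100) + (24/100)·log₂(24/100))
  = 1.5306 bits

1.5306 bits


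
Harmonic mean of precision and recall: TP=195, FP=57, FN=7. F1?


Precision = 195/252 = 0.7738
Recall = 195/202 = 0.9653
F1 = 2·P·R/(P+R) = 2·TP/(2·TP+FP+FN) = 390/(390+57+7) = 390/454 = 0.859

0.859


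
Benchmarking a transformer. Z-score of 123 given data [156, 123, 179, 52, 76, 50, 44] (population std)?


μ = 97.1429, σ = 51.2206
z = (123 - 97.1429)/51.2206 = 0.5048

0.5048


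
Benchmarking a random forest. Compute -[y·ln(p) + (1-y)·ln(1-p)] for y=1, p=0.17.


BCE = -[y·ln(p) + (1-y)·ln(1-p)]
= -1·ln(0.17) - 0
= -ln(0.17) = 1.772

1.772


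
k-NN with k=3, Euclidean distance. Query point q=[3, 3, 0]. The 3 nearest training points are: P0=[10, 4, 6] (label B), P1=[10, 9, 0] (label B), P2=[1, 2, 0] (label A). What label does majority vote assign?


d(q,P0) = 9.2736  (label B)
d(q,P1) = 9.2195  (label B)
d(q,P2) = 2.2361  (label A)
Votes: A=1, B=2
Majority → B

B


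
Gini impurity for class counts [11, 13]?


Probabilities: [11/24, 13/24] ≈ [0.4583, 0.5417]
Σpᵢ² = (121 + 169)/24² = 290/576
Gini = 1 - Σpᵢ² = 1 - 290/576 = 0.4965

0.4965


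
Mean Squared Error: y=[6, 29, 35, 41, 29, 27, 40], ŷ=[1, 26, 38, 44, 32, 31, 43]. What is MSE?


Squared errors: (6-1)²=25, (29-26)²=9, (35-38)²=9, (41-44)²=9, (29-32)²=9, (27-31)²=16, (40-43)²=9
Sum = 86
MSE = 86/7 = 86/7

86/7
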